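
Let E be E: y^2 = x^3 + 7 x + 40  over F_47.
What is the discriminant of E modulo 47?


4 a^3 + 27 b^2 = 4*7^3 + 27*40^2 = 1372 + 43200 = 44572
Delta = -16 * (44572) = -713152
Delta mod 47 = 26

Delta = 26 (mod 47)


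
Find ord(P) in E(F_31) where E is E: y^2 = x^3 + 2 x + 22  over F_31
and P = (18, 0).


Compute successive multiples of P until we hit O:
  1P = (18, 0)
  2P = O

ord(P) = 2


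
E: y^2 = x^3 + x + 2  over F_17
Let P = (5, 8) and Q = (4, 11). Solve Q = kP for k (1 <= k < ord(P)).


Enumerate multiples of P until we hit Q = (4, 11):
  1P = (5, 8)
  2P = (3, 10)
  3P = (10, 14)
  4P = (15, 14)
  5P = (13, 11)
  6P = (1, 2)
  7P = (9, 3)
  8P = (12, 5)
  9P = (4, 11)
Match found at i = 9.

k = 9


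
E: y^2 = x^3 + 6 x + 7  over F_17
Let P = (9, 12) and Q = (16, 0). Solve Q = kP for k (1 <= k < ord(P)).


Enumerate multiples of P until we hit Q = (16, 0):
  1P = (9, 12)
  2P = (15, 15)
  3P = (6, 15)
  4P = (3, 16)
  5P = (13, 2)
  6P = (14, 9)
  7P = (10, 9)
  8P = (7, 16)
  9P = (5, 14)
  10P = (16, 0)
Match found at i = 10.

k = 10


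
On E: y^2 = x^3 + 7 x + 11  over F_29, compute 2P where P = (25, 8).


k = 2 = 10_2 (binary, LSB first: 01)
Double-and-add from P = (25, 8):
  bit 0 = 0: acc unchanged = O
  bit 1 = 1: acc = O + (12, 24) = (12, 24)

2P = (12, 24)


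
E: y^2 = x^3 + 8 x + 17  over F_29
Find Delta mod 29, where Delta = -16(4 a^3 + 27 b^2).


4 a^3 + 27 b^2 = 4*8^3 + 27*17^2 = 2048 + 7803 = 9851
Delta = -16 * (9851) = -157616
Delta mod 29 = 28

Delta = 28 (mod 29)


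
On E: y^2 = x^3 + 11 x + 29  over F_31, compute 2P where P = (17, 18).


Doubling: s = (3 x1^2 + a) / (2 y1)
s = (3*17^2 + 11) / (2*18) mod 31 = 2
x3 = s^2 - 2 x1 mod 31 = 2^2 - 2*17 = 1
y3 = s (x1 - x3) - y1 mod 31 = 2 * (17 - 1) - 18 = 14

2P = (1, 14)


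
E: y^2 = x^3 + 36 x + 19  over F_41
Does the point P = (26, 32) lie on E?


Check whether y^2 = x^3 + 36 x + 19 (mod 41) for (x, y) = (26, 32).
LHS: y^2 = 32^2 mod 41 = 40
RHS: x^3 + 36 x + 19 = 26^3 + 36*26 + 19 mod 41 = 40
LHS = RHS

Yes, on the curve


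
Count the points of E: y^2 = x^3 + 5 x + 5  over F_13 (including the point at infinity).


For each x in F_13, count y with y^2 = x^3 + 5 x + 5 mod 13:
  x = 2: RHS = 10, y in [6, 7]  -> 2 point(s)
  x = 5: RHS = 12, y in [5, 8]  -> 2 point(s)
  x = 6: RHS = 4, y in [2, 11]  -> 2 point(s)
  x = 9: RHS = 12, y in [5, 8]  -> 2 point(s)
  x = 11: RHS = 0, y in [0]  -> 1 point(s)
  x = 12: RHS = 12, y in [5, 8]  -> 2 point(s)
Affine points: 11. Add the point at infinity: total = 12.

#E(F_13) = 12


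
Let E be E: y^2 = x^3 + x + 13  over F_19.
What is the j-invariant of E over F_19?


Delta = -16(4 a^3 + 27 b^2) mod 19 = 2
-1728 * (4 a)^3 = -1728 * (4*1)^3 mod 19 = 7
j = 7 * 2^(-1) mod 19 = 13

j = 13 (mod 19)


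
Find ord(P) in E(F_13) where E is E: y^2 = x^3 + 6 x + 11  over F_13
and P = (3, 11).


Compute successive multiples of P until we hit O:
  1P = (3, 11)
  2P = (6, 4)
  3P = (8, 5)
  4P = (5, 7)
  5P = (9, 1)
  6P = (11, 11)
  7P = (12, 2)
  8P = (12, 11)
  ... (continuing to 15P)
  15P = O

ord(P) = 15


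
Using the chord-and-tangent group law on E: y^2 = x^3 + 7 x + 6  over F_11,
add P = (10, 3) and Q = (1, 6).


P != Q, so use the chord formula.
s = (y2 - y1) / (x2 - x1) = (3) / (2) mod 11 = 7
x3 = s^2 - x1 - x2 mod 11 = 7^2 - 10 - 1 = 5
y3 = s (x1 - x3) - y1 mod 11 = 7 * (10 - 5) - 3 = 10

P + Q = (5, 10)


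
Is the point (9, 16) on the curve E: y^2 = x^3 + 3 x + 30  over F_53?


Check whether y^2 = x^3 + 3 x + 30 (mod 53) for (x, y) = (9, 16).
LHS: y^2 = 16^2 mod 53 = 44
RHS: x^3 + 3 x + 30 = 9^3 + 3*9 + 30 mod 53 = 44
LHS = RHS

Yes, on the curve


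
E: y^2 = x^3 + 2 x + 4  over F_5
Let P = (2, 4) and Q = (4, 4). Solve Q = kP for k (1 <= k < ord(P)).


Enumerate multiples of P until we hit Q = (4, 4):
  1P = (2, 4)
  2P = (0, 2)
  3P = (4, 4)
Match found at i = 3.

k = 3


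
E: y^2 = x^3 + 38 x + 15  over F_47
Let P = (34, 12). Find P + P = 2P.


Doubling: s = (3 x1^2 + a) / (2 y1)
s = (3*34^2 + 38) / (2*12) mod 47 = 9
x3 = s^2 - 2 x1 mod 47 = 9^2 - 2*34 = 13
y3 = s (x1 - x3) - y1 mod 47 = 9 * (34 - 13) - 12 = 36

2P = (13, 36)


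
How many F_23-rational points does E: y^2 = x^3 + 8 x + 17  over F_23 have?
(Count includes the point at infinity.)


For each x in F_23, count y with y^2 = x^3 + 8 x + 17 mod 23:
  x = 1: RHS = 3, y in [7, 16]  -> 2 point(s)
  x = 2: RHS = 18, y in [8, 15]  -> 2 point(s)
  x = 7: RHS = 2, y in [5, 18]  -> 2 point(s)
  x = 8: RHS = 18, y in [8, 15]  -> 2 point(s)
  x = 9: RHS = 13, y in [6, 17]  -> 2 point(s)
  x = 10: RHS = 16, y in [4, 19]  -> 2 point(s)
  x = 12: RHS = 1, y in [1, 22]  -> 2 point(s)
  x = 13: RHS = 18, y in [8, 15]  -> 2 point(s)
  x = 15: RHS = 16, y in [4, 19]  -> 2 point(s)
  x = 16: RHS = 9, y in [3, 20]  -> 2 point(s)
  x = 17: RHS = 6, y in [11, 12]  -> 2 point(s)
  x = 18: RHS = 13, y in [6, 17]  -> 2 point(s)
  x = 19: RHS = 13, y in [6, 17]  -> 2 point(s)
  x = 20: RHS = 12, y in [9, 14]  -> 2 point(s)
  x = 21: RHS = 16, y in [4, 19]  -> 2 point(s)
  x = 22: RHS = 8, y in [10, 13]  -> 2 point(s)
Affine points: 32. Add the point at infinity: total = 33.

#E(F_23) = 33


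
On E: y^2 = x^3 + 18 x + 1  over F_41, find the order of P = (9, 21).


Compute successive multiples of P until we hit O:
  1P = (9, 21)
  2P = (2, 2)
  3P = (29, 36)
  4P = (1, 26)
  5P = (0, 40)
  6P = (40, 8)
  7P = (31, 16)
  8P = (3, 0)
  ... (continuing to 16P)
  16P = O

ord(P) = 16


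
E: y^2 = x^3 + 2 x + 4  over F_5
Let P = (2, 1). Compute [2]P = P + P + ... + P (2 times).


k = 2 = 10_2 (binary, LSB first: 01)
Double-and-add from P = (2, 1):
  bit 0 = 0: acc unchanged = O
  bit 1 = 1: acc = O + (0, 3) = (0, 3)

2P = (0, 3)


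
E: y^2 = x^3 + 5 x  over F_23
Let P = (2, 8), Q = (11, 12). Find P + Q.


P != Q, so use the chord formula.
s = (y2 - y1) / (x2 - x1) = (4) / (9) mod 23 = 3
x3 = s^2 - x1 - x2 mod 23 = 3^2 - 2 - 11 = 19
y3 = s (x1 - x3) - y1 mod 23 = 3 * (2 - 19) - 8 = 10

P + Q = (19, 10)


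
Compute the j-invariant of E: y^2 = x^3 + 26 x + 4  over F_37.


Delta = -16(4 a^3 + 27 b^2) mod 37 = 17
-1728 * (4 a)^3 = -1728 * (4*26)^3 mod 37 = 1
j = 1 * 17^(-1) mod 37 = 24

j = 24 (mod 37)


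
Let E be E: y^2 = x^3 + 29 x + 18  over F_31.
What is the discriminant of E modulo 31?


4 a^3 + 27 b^2 = 4*29^3 + 27*18^2 = 97556 + 8748 = 106304
Delta = -16 * (106304) = -1700864
Delta mod 31 = 13

Delta = 13 (mod 31)


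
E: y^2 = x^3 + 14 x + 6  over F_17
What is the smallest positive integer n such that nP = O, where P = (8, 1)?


Compute successive multiples of P until we hit O:
  1P = (8, 1)
  2P = (2, 5)
  3P = (15, 15)
  4P = (15, 2)
  5P = (2, 12)
  6P = (8, 16)
  7P = O

ord(P) = 7


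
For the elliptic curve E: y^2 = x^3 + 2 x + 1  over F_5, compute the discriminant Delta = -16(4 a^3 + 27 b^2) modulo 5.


4 a^3 + 27 b^2 = 4*2^3 + 27*1^2 = 32 + 27 = 59
Delta = -16 * (59) = -944
Delta mod 5 = 1

Delta = 1 (mod 5)


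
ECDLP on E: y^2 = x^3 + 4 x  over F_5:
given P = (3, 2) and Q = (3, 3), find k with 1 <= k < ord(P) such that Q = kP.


Enumerate multiples of P until we hit Q = (3, 3):
  1P = (3, 2)
  2P = (0, 0)
  3P = (3, 3)
Match found at i = 3.

k = 3


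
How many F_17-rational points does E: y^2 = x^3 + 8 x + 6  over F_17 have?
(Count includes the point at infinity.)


For each x in F_17, count y with y^2 = x^3 + 8 x + 6 mod 17:
  x = 1: RHS = 15, y in [7, 10]  -> 2 point(s)
  x = 2: RHS = 13, y in [8, 9]  -> 2 point(s)
  x = 4: RHS = 0, y in [0]  -> 1 point(s)
  x = 5: RHS = 1, y in [1, 16]  -> 2 point(s)
  x = 6: RHS = 15, y in [7, 10]  -> 2 point(s)
  x = 8: RHS = 4, y in [2, 15]  -> 2 point(s)
  x = 9: RHS = 8, y in [5, 12]  -> 2 point(s)
  x = 10: RHS = 15, y in [7, 10]  -> 2 point(s)
  x = 15: RHS = 16, y in [4, 13]  -> 2 point(s)
Affine points: 17. Add the point at infinity: total = 18.

#E(F_17) = 18


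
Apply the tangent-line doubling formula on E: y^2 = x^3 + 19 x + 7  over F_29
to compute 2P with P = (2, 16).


Doubling: s = (3 x1^2 + a) / (2 y1)
s = (3*2^2 + 19) / (2*16) mod 29 = 20
x3 = s^2 - 2 x1 mod 29 = 20^2 - 2*2 = 19
y3 = s (x1 - x3) - y1 mod 29 = 20 * (2 - 19) - 16 = 21

2P = (19, 21)


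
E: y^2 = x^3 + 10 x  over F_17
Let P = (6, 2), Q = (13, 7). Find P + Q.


P != Q, so use the chord formula.
s = (y2 - y1) / (x2 - x1) = (5) / (7) mod 17 = 8
x3 = s^2 - x1 - x2 mod 17 = 8^2 - 6 - 13 = 11
y3 = s (x1 - x3) - y1 mod 17 = 8 * (6 - 11) - 2 = 9

P + Q = (11, 9)


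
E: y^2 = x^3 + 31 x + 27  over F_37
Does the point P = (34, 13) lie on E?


Check whether y^2 = x^3 + 31 x + 27 (mod 37) for (x, y) = (34, 13).
LHS: y^2 = 13^2 mod 37 = 21
RHS: x^3 + 31 x + 27 = 34^3 + 31*34 + 27 mod 37 = 18
LHS != RHS

No, not on the curve


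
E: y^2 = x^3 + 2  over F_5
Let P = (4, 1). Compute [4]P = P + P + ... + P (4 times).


k = 4 = 100_2 (binary, LSB first: 001)
Double-and-add from P = (4, 1):
  bit 0 = 0: acc unchanged = O
  bit 1 = 0: acc unchanged = O
  bit 2 = 1: acc = O + (3, 2) = (3, 2)

4P = (3, 2)


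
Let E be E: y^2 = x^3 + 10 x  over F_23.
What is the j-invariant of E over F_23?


Delta = -16(4 a^3 + 27 b^2) mod 23 = 9
-1728 * (4 a)^3 = -1728 * (4*10)^3 mod 23 = 4
j = 4 * 9^(-1) mod 23 = 3

j = 3 (mod 23)


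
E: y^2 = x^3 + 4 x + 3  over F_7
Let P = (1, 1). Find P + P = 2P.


Doubling: s = (3 x1^2 + a) / (2 y1)
s = (3*1^2 + 4) / (2*1) mod 7 = 0
x3 = s^2 - 2 x1 mod 7 = 0^2 - 2*1 = 5
y3 = s (x1 - x3) - y1 mod 7 = 0 * (1 - 5) - 1 = 6

2P = (5, 6)


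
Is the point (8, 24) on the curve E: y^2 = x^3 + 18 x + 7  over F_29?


Check whether y^2 = x^3 + 18 x + 7 (mod 29) for (x, y) = (8, 24).
LHS: y^2 = 24^2 mod 29 = 25
RHS: x^3 + 18 x + 7 = 8^3 + 18*8 + 7 mod 29 = 25
LHS = RHS

Yes, on the curve


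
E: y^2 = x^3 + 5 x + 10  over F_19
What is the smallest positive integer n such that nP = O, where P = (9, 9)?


Compute successive multiples of P until we hit O:
  1P = (9, 9)
  2P = (2, 3)
  3P = (13, 12)
  4P = (13, 7)
  5P = (2, 16)
  6P = (9, 10)
  7P = O

ord(P) = 7


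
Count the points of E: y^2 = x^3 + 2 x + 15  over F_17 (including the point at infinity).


For each x in F_17, count y with y^2 = x^3 + 2 x + 15 mod 17:
  x = 0: RHS = 15, y in [7, 10]  -> 2 point(s)
  x = 1: RHS = 1, y in [1, 16]  -> 2 point(s)
  x = 4: RHS = 2, y in [6, 11]  -> 2 point(s)
  x = 7: RHS = 15, y in [7, 10]  -> 2 point(s)
  x = 8: RHS = 16, y in [4, 13]  -> 2 point(s)
  x = 10: RHS = 15, y in [7, 10]  -> 2 point(s)
  x = 11: RHS = 8, y in [5, 12]  -> 2 point(s)
  x = 12: RHS = 16, y in [4, 13]  -> 2 point(s)
  x = 14: RHS = 16, y in [4, 13]  -> 2 point(s)
Affine points: 18. Add the point at infinity: total = 19.

#E(F_17) = 19


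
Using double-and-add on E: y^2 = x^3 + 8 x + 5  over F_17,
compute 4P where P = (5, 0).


k = 4 = 100_2 (binary, LSB first: 001)
Double-and-add from P = (5, 0):
  bit 0 = 0: acc unchanged = O
  bit 1 = 0: acc unchanged = O
  bit 2 = 1: acc = O + O = O

4P = O


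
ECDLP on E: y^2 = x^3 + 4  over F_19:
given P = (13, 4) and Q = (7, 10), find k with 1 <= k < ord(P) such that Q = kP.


Enumerate multiples of P until we hit Q = (7, 10):
  1P = (13, 4)
  2P = (9, 12)
  3P = (1, 10)
  4P = (10, 4)
  5P = (15, 15)
  6P = (7, 10)
Match found at i = 6.

k = 6


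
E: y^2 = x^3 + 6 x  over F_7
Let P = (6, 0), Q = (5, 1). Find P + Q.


P != Q, so use the chord formula.
s = (y2 - y1) / (x2 - x1) = (1) / (6) mod 7 = 6
x3 = s^2 - x1 - x2 mod 7 = 6^2 - 6 - 5 = 4
y3 = s (x1 - x3) - y1 mod 7 = 6 * (6 - 4) - 0 = 5

P + Q = (4, 5)


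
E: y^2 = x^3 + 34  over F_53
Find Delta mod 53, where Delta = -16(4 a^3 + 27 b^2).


4 a^3 + 27 b^2 = 4*0^3 + 27*34^2 = 0 + 31212 = 31212
Delta = -16 * (31212) = -499392
Delta mod 53 = 27

Delta = 27 (mod 53)


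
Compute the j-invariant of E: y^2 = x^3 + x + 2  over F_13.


Delta = -16(4 a^3 + 27 b^2) mod 13 = 2
-1728 * (4 a)^3 = -1728 * (4*1)^3 mod 13 = 12
j = 12 * 2^(-1) mod 13 = 6

j = 6 (mod 13)


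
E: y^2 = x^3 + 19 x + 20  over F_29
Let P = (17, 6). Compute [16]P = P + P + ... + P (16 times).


k = 16 = 10000_2 (binary, LSB first: 00001)
Double-and-add from P = (17, 6):
  bit 0 = 0: acc unchanged = O
  bit 1 = 0: acc unchanged = O
  bit 2 = 0: acc unchanged = O
  bit 3 = 0: acc unchanged = O
  bit 4 = 1: acc = O + (23, 3) = (23, 3)

16P = (23, 3)


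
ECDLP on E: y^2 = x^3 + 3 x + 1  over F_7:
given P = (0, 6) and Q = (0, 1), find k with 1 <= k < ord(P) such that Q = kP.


Enumerate multiples of P until we hit Q = (0, 1):
  1P = (0, 6)
  2P = (4, 0)
  3P = (0, 1)
Match found at i = 3.

k = 3


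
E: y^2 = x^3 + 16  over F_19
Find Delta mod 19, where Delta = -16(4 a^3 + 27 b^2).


4 a^3 + 27 b^2 = 4*0^3 + 27*16^2 = 0 + 6912 = 6912
Delta = -16 * (6912) = -110592
Delta mod 19 = 7

Delta = 7 (mod 19)


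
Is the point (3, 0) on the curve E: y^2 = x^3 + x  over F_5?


Check whether y^2 = x^3 + 1 x + 0 (mod 5) for (x, y) = (3, 0).
LHS: y^2 = 0^2 mod 5 = 0
RHS: x^3 + 1 x + 0 = 3^3 + 1*3 + 0 mod 5 = 0
LHS = RHS

Yes, on the curve


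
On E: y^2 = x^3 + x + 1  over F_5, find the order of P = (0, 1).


Compute successive multiples of P until we hit O:
  1P = (0, 1)
  2P = (4, 2)
  3P = (2, 1)
  4P = (3, 4)
  5P = (3, 1)
  6P = (2, 4)
  7P = (4, 3)
  8P = (0, 4)
  ... (continuing to 9P)
  9P = O

ord(P) = 9


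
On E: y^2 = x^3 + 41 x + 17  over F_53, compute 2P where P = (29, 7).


Doubling: s = (3 x1^2 + a) / (2 y1)
s = (3*29^2 + 41) / (2*7) mod 53 = 9
x3 = s^2 - 2 x1 mod 53 = 9^2 - 2*29 = 23
y3 = s (x1 - x3) - y1 mod 53 = 9 * (29 - 23) - 7 = 47

2P = (23, 47)


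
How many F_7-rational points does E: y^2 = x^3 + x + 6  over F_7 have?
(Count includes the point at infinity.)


For each x in F_7, count y with y^2 = x^3 + 1 x + 6 mod 7:
  x = 1: RHS = 1, y in [1, 6]  -> 2 point(s)
  x = 2: RHS = 2, y in [3, 4]  -> 2 point(s)
  x = 3: RHS = 1, y in [1, 6]  -> 2 point(s)
  x = 4: RHS = 4, y in [2, 5]  -> 2 point(s)
  x = 6: RHS = 4, y in [2, 5]  -> 2 point(s)
Affine points: 10. Add the point at infinity: total = 11.

#E(F_7) = 11


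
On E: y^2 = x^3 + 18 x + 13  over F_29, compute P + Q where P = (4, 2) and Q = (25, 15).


P != Q, so use the chord formula.
s = (y2 - y1) / (x2 - x1) = (13) / (21) mod 29 = 2
x3 = s^2 - x1 - x2 mod 29 = 2^2 - 4 - 25 = 4
y3 = s (x1 - x3) - y1 mod 29 = 2 * (4 - 4) - 2 = 27

P + Q = (4, 27)


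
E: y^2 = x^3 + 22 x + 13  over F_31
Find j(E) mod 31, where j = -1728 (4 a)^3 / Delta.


Delta = -16(4 a^3 + 27 b^2) mod 31 = 29
-1728 * (4 a)^3 = -1728 * (4*22)^3 mod 31 = 23
j = 23 * 29^(-1) mod 31 = 4

j = 4 (mod 31)


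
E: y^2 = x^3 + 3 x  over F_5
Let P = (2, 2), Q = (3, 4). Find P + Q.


P != Q, so use the chord formula.
s = (y2 - y1) / (x2 - x1) = (2) / (1) mod 5 = 2
x3 = s^2 - x1 - x2 mod 5 = 2^2 - 2 - 3 = 4
y3 = s (x1 - x3) - y1 mod 5 = 2 * (2 - 4) - 2 = 4

P + Q = (4, 4)


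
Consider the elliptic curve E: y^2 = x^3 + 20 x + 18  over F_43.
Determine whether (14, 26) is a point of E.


Check whether y^2 = x^3 + 20 x + 18 (mod 43) for (x, y) = (14, 26).
LHS: y^2 = 26^2 mod 43 = 31
RHS: x^3 + 20 x + 18 = 14^3 + 20*14 + 18 mod 43 = 32
LHS != RHS

No, not on the curve


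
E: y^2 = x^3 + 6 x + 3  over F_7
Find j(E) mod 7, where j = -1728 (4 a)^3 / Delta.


Delta = -16(4 a^3 + 27 b^2) mod 7 = 5
-1728 * (4 a)^3 = -1728 * (4*6)^3 mod 7 = 6
j = 6 * 5^(-1) mod 7 = 4

j = 4 (mod 7)


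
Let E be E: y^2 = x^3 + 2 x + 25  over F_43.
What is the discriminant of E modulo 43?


4 a^3 + 27 b^2 = 4*2^3 + 27*25^2 = 32 + 16875 = 16907
Delta = -16 * (16907) = -270512
Delta mod 43 = 1

Delta = 1 (mod 43)


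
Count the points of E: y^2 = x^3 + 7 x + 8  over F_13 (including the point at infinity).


For each x in F_13, count y with y^2 = x^3 + 7 x + 8 mod 13:
  x = 1: RHS = 3, y in [4, 9]  -> 2 point(s)
  x = 2: RHS = 4, y in [2, 11]  -> 2 point(s)
  x = 3: RHS = 4, y in [2, 11]  -> 2 point(s)
  x = 4: RHS = 9, y in [3, 10]  -> 2 point(s)
  x = 5: RHS = 12, y in [5, 8]  -> 2 point(s)
  x = 7: RHS = 10, y in [6, 7]  -> 2 point(s)
  x = 8: RHS = 4, y in [2, 11]  -> 2 point(s)
  x = 10: RHS = 12, y in [5, 8]  -> 2 point(s)
  x = 11: RHS = 12, y in [5, 8]  -> 2 point(s)
  x = 12: RHS = 0, y in [0]  -> 1 point(s)
Affine points: 19. Add the point at infinity: total = 20.

#E(F_13) = 20


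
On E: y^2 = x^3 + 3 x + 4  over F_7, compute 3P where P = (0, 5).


k = 3 = 11_2 (binary, LSB first: 11)
Double-and-add from P = (0, 5):
  bit 0 = 1: acc = O + (0, 5) = (0, 5)
  bit 1 = 1: acc = (0, 5) + (1, 1) = (1, 6)

3P = (1, 6)


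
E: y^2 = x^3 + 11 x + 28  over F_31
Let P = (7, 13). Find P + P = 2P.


Doubling: s = (3 x1^2 + a) / (2 y1)
s = (3*7^2 + 11) / (2*13) mod 31 = 18
x3 = s^2 - 2 x1 mod 31 = 18^2 - 2*7 = 0
y3 = s (x1 - x3) - y1 mod 31 = 18 * (7 - 0) - 13 = 20

2P = (0, 20)


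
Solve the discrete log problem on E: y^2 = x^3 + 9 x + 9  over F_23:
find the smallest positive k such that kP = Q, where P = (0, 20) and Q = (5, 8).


Enumerate multiples of P until we hit Q = (5, 8):
  1P = (0, 20)
  2P = (8, 15)
  3P = (10, 15)
  4P = (19, 1)
  5P = (5, 8)
Match found at i = 5.

k = 5


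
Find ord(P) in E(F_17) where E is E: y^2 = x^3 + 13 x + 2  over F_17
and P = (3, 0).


Compute successive multiples of P until we hit O:
  1P = (3, 0)
  2P = O

ord(P) = 2


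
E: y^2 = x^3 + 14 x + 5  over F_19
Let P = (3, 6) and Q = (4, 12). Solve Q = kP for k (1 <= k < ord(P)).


Enumerate multiples of P until we hit Q = (4, 12):
  1P = (3, 6)
  2P = (0, 9)
  3P = (17, 8)
  4P = (6, 18)
  5P = (7, 16)
  6P = (1, 18)
  7P = (13, 16)
  8P = (4, 12)
Match found at i = 8.

k = 8


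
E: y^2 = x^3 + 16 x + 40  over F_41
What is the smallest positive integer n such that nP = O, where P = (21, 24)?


Compute successive multiples of P until we hit O:
  1P = (21, 24)
  2P = (3, 22)
  3P = (16, 13)
  4P = (40, 8)
  5P = (30, 3)
  6P = (0, 9)
  7P = (18, 25)
  8P = (34, 35)
  ... (continuing to 19P)
  19P = O

ord(P) = 19


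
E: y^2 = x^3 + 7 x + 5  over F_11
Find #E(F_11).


For each x in F_11, count y with y^2 = x^3 + 7 x + 5 mod 11:
  x = 0: RHS = 5, y in [4, 7]  -> 2 point(s)
  x = 2: RHS = 5, y in [4, 7]  -> 2 point(s)
  x = 3: RHS = 9, y in [3, 8]  -> 2 point(s)
  x = 4: RHS = 9, y in [3, 8]  -> 2 point(s)
  x = 5: RHS = 0, y in [0]  -> 1 point(s)
  x = 7: RHS = 1, y in [1, 10]  -> 2 point(s)
  x = 8: RHS = 1, y in [1, 10]  -> 2 point(s)
  x = 9: RHS = 5, y in [4, 7]  -> 2 point(s)
Affine points: 15. Add the point at infinity: total = 16.

#E(F_11) = 16


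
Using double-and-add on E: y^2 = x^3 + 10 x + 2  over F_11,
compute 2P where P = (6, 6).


k = 2 = 10_2 (binary, LSB first: 01)
Double-and-add from P = (6, 6):
  bit 0 = 0: acc unchanged = O
  bit 1 = 1: acc = O + (8, 0) = (8, 0)

2P = (8, 0)


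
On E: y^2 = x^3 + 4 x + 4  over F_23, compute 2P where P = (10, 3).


Doubling: s = (3 x1^2 + a) / (2 y1)
s = (3*10^2 + 4) / (2*3) mod 23 = 20
x3 = s^2 - 2 x1 mod 23 = 20^2 - 2*10 = 12
y3 = s (x1 - x3) - y1 mod 23 = 20 * (10 - 12) - 3 = 3

2P = (12, 3)


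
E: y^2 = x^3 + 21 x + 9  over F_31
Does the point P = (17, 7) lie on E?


Check whether y^2 = x^3 + 21 x + 9 (mod 31) for (x, y) = (17, 7).
LHS: y^2 = 7^2 mod 31 = 18
RHS: x^3 + 21 x + 9 = 17^3 + 21*17 + 9 mod 31 = 9
LHS != RHS

No, not on the curve


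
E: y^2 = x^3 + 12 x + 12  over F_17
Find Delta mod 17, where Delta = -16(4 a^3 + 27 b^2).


4 a^3 + 27 b^2 = 4*12^3 + 27*12^2 = 6912 + 3888 = 10800
Delta = -16 * (10800) = -172800
Delta mod 17 = 5

Delta = 5 (mod 17)


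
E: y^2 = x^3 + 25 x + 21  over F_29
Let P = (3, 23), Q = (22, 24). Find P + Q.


P != Q, so use the chord formula.
s = (y2 - y1) / (x2 - x1) = (1) / (19) mod 29 = 26
x3 = s^2 - x1 - x2 mod 29 = 26^2 - 3 - 22 = 13
y3 = s (x1 - x3) - y1 mod 29 = 26 * (3 - 13) - 23 = 7

P + Q = (13, 7)


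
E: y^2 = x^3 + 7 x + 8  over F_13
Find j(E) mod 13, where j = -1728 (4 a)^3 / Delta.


Delta = -16(4 a^3 + 27 b^2) mod 13 = 8
-1728 * (4 a)^3 = -1728 * (4*7)^3 mod 13 = 8
j = 8 * 8^(-1) mod 13 = 1

j = 1 (mod 13)


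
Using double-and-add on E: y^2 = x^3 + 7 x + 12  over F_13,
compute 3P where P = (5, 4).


k = 3 = 11_2 (binary, LSB first: 11)
Double-and-add from P = (5, 4):
  bit 0 = 1: acc = O + (5, 4) = (5, 4)
  bit 1 = 1: acc = (5, 4) + (0, 5) = (7, 12)

3P = (7, 12)


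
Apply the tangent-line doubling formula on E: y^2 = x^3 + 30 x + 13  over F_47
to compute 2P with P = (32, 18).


Doubling: s = (3 x1^2 + a) / (2 y1)
s = (3*32^2 + 30) / (2*18) mod 47 = 0
x3 = s^2 - 2 x1 mod 47 = 0^2 - 2*32 = 30
y3 = s (x1 - x3) - y1 mod 47 = 0 * (32 - 30) - 18 = 29

2P = (30, 29)


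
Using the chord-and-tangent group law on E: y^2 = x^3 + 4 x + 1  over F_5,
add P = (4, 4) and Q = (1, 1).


P != Q, so use the chord formula.
s = (y2 - y1) / (x2 - x1) = (2) / (2) mod 5 = 1
x3 = s^2 - x1 - x2 mod 5 = 1^2 - 4 - 1 = 1
y3 = s (x1 - x3) - y1 mod 5 = 1 * (4 - 1) - 4 = 4

P + Q = (1, 4)


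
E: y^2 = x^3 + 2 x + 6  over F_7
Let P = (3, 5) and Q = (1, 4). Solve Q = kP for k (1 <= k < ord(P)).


Enumerate multiples of P until we hit Q = (1, 4):
  1P = (3, 5)
  2P = (5, 6)
  3P = (1, 3)
  4P = (4, 1)
  5P = (2, 5)
  6P = (2, 2)
  7P = (4, 6)
  8P = (1, 4)
Match found at i = 8.

k = 8


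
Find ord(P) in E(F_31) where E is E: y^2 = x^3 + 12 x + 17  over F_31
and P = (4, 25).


Compute successive multiples of P until we hit O:
  1P = (4, 25)
  2P = (17, 9)
  3P = (15, 10)
  4P = (30, 2)
  5P = (7, 17)
  6P = (3, 24)
  7P = (25, 16)
  8P = (18, 12)
  ... (continuing to 33P)
  33P = O

ord(P) = 33


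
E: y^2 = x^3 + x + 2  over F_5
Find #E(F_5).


For each x in F_5, count y with y^2 = x^3 + 1 x + 2 mod 5:
  x = 1: RHS = 4, y in [2, 3]  -> 2 point(s)
  x = 4: RHS = 0, y in [0]  -> 1 point(s)
Affine points: 3. Add the point at infinity: total = 4.

#E(F_5) = 4


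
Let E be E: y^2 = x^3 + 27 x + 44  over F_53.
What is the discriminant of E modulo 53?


4 a^3 + 27 b^2 = 4*27^3 + 27*44^2 = 78732 + 52272 = 131004
Delta = -16 * (131004) = -2096064
Delta mod 53 = 33

Delta = 33 (mod 53)


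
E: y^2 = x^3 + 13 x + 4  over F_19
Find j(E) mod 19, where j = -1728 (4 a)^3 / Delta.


Delta = -16(4 a^3 + 27 b^2) mod 19 = 15
-1728 * (4 a)^3 = -1728 * (4*13)^3 mod 19 = 8
j = 8 * 15^(-1) mod 19 = 17

j = 17 (mod 19)


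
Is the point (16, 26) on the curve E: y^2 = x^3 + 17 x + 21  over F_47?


Check whether y^2 = x^3 + 17 x + 21 (mod 47) for (x, y) = (16, 26).
LHS: y^2 = 26^2 mod 47 = 18
RHS: x^3 + 17 x + 21 = 16^3 + 17*16 + 21 mod 47 = 18
LHS = RHS

Yes, on the curve


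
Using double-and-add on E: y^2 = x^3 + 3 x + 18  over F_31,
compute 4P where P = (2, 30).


k = 4 = 100_2 (binary, LSB first: 001)
Double-and-add from P = (2, 30):
  bit 0 = 0: acc unchanged = O
  bit 1 = 0: acc unchanged = O
  bit 2 = 1: acc = O + (20, 24) = (20, 24)

4P = (20, 24)


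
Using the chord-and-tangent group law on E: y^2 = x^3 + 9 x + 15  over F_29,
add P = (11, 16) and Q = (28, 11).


P != Q, so use the chord formula.
s = (y2 - y1) / (x2 - x1) = (24) / (17) mod 29 = 27
x3 = s^2 - x1 - x2 mod 29 = 27^2 - 11 - 28 = 23
y3 = s (x1 - x3) - y1 mod 29 = 27 * (11 - 23) - 16 = 8

P + Q = (23, 8)


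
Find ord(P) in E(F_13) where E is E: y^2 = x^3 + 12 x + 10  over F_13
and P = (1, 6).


Compute successive multiples of P until we hit O:
  1P = (1, 6)
  2P = (2, 9)
  3P = (6, 5)
  4P = (5, 0)
  5P = (6, 8)
  6P = (2, 4)
  7P = (1, 7)
  8P = O

ord(P) = 8


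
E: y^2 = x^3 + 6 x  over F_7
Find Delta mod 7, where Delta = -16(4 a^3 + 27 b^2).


4 a^3 + 27 b^2 = 4*6^3 + 27*0^2 = 864 + 0 = 864
Delta = -16 * (864) = -13824
Delta mod 7 = 1

Delta = 1 (mod 7)


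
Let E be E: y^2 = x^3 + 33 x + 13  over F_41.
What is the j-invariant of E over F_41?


Delta = -16(4 a^3 + 27 b^2) mod 41 = 22
-1728 * (4 a)^3 = -1728 * (4*33)^3 mod 41 = 13
j = 13 * 22^(-1) mod 41 = 36

j = 36 (mod 41)


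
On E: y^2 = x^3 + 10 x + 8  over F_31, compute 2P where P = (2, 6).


Doubling: s = (3 x1^2 + a) / (2 y1)
s = (3*2^2 + 10) / (2*6) mod 31 = 7
x3 = s^2 - 2 x1 mod 31 = 7^2 - 2*2 = 14
y3 = s (x1 - x3) - y1 mod 31 = 7 * (2 - 14) - 6 = 3

2P = (14, 3)


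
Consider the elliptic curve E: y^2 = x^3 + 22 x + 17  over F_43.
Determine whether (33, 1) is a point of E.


Check whether y^2 = x^3 + 22 x + 17 (mod 43) for (x, y) = (33, 1).
LHS: y^2 = 1^2 mod 43 = 1
RHS: x^3 + 22 x + 17 = 33^3 + 22*33 + 17 mod 43 = 1
LHS = RHS

Yes, on the curve


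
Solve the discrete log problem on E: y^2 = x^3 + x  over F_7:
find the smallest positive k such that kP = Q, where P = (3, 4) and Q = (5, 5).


Enumerate multiples of P until we hit Q = (5, 5):
  1P = (3, 4)
  2P = (1, 3)
  3P = (5, 2)
  4P = (0, 0)
  5P = (5, 5)
Match found at i = 5.

k = 5


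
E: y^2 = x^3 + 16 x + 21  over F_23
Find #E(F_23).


For each x in F_23, count y with y^2 = x^3 + 16 x + 21 mod 23:
  x = 3: RHS = 4, y in [2, 21]  -> 2 point(s)
  x = 7: RHS = 16, y in [4, 19]  -> 2 point(s)
  x = 10: RHS = 8, y in [10, 13]  -> 2 point(s)
  x = 12: RHS = 9, y in [3, 20]  -> 2 point(s)
  x = 15: RHS = 2, y in [5, 18]  -> 2 point(s)
  x = 16: RHS = 3, y in [7, 16]  -> 2 point(s)
  x = 17: RHS = 8, y in [10, 13]  -> 2 point(s)
  x = 18: RHS = 0, y in [0]  -> 1 point(s)
  x = 19: RHS = 8, y in [10, 13]  -> 2 point(s)
  x = 21: RHS = 4, y in [2, 21]  -> 2 point(s)
  x = 22: RHS = 4, y in [2, 21]  -> 2 point(s)
Affine points: 21. Add the point at infinity: total = 22.

#E(F_23) = 22


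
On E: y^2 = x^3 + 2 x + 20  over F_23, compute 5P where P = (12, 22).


k = 5 = 101_2 (binary, LSB first: 101)
Double-and-add from P = (12, 22):
  bit 0 = 1: acc = O + (12, 22) = (12, 22)
  bit 1 = 0: acc unchanged = (12, 22)
  bit 2 = 1: acc = (12, 22) + (13, 14) = (16, 10)

5P = (16, 10)


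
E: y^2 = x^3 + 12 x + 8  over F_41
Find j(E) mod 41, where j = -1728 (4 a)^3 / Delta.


Delta = -16(4 a^3 + 27 b^2) mod 41 = 12
-1728 * (4 a)^3 = -1728 * (4*12)^3 mod 41 = 33
j = 33 * 12^(-1) mod 41 = 13

j = 13 (mod 41)


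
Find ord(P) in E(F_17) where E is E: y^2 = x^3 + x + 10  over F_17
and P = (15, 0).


Compute successive multiples of P until we hit O:
  1P = (15, 0)
  2P = O

ord(P) = 2


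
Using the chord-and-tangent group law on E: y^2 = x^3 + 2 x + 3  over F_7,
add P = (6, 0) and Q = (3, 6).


P != Q, so use the chord formula.
s = (y2 - y1) / (x2 - x1) = (6) / (4) mod 7 = 5
x3 = s^2 - x1 - x2 mod 7 = 5^2 - 6 - 3 = 2
y3 = s (x1 - x3) - y1 mod 7 = 5 * (6 - 2) - 0 = 6

P + Q = (2, 6)


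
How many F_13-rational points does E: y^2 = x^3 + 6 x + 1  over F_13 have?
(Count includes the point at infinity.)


For each x in F_13, count y with y^2 = x^3 + 6 x + 1 mod 13:
  x = 0: RHS = 1, y in [1, 12]  -> 2 point(s)
  x = 5: RHS = 0, y in [0]  -> 1 point(s)
  x = 7: RHS = 9, y in [3, 10]  -> 2 point(s)
  x = 9: RHS = 4, y in [2, 11]  -> 2 point(s)
Affine points: 7. Add the point at infinity: total = 8.

#E(F_13) = 8


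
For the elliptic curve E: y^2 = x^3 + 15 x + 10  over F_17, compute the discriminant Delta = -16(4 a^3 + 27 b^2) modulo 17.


4 a^3 + 27 b^2 = 4*15^3 + 27*10^2 = 13500 + 2700 = 16200
Delta = -16 * (16200) = -259200
Delta mod 17 = 16

Delta = 16 (mod 17)


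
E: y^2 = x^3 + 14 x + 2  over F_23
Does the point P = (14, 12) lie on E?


Check whether y^2 = x^3 + 14 x + 2 (mod 23) for (x, y) = (14, 12).
LHS: y^2 = 12^2 mod 23 = 6
RHS: x^3 + 14 x + 2 = 14^3 + 14*14 + 2 mod 23 = 21
LHS != RHS

No, not on the curve


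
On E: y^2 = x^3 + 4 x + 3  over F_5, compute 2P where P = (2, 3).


Doubling: s = (3 x1^2 + a) / (2 y1)
s = (3*2^2 + 4) / (2*3) mod 5 = 1
x3 = s^2 - 2 x1 mod 5 = 1^2 - 2*2 = 2
y3 = s (x1 - x3) - y1 mod 5 = 1 * (2 - 2) - 3 = 2

2P = (2, 2)


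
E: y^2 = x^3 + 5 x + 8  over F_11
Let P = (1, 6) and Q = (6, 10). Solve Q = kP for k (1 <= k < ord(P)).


Enumerate multiples of P until we hit Q = (6, 10):
  1P = (1, 6)
  2P = (7, 1)
  3P = (4, 2)
  4P = (9, 1)
  5P = (5, 2)
  6P = (6, 10)
Match found at i = 6.

k = 6


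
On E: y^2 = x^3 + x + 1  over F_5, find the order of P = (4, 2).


Compute successive multiples of P until we hit O:
  1P = (4, 2)
  2P = (3, 4)
  3P = (2, 4)
  4P = (0, 4)
  5P = (0, 1)
  6P = (2, 1)
  7P = (3, 1)
  8P = (4, 3)
  ... (continuing to 9P)
  9P = O

ord(P) = 9


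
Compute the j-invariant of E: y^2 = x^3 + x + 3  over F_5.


Delta = -16(4 a^3 + 27 b^2) mod 5 = 3
-1728 * (4 a)^3 = -1728 * (4*1)^3 mod 5 = 3
j = 3 * 3^(-1) mod 5 = 1

j = 1 (mod 5)


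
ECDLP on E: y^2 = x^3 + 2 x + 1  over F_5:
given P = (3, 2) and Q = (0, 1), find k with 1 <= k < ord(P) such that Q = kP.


Enumerate multiples of P until we hit Q = (0, 1):
  1P = (3, 2)
  2P = (0, 1)
Match found at i = 2.

k = 2


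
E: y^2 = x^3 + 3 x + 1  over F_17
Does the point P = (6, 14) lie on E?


Check whether y^2 = x^3 + 3 x + 1 (mod 17) for (x, y) = (6, 14).
LHS: y^2 = 14^2 mod 17 = 9
RHS: x^3 + 3 x + 1 = 6^3 + 3*6 + 1 mod 17 = 14
LHS != RHS

No, not on the curve


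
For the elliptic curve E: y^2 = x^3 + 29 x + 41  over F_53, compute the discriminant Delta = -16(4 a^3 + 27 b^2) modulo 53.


4 a^3 + 27 b^2 = 4*29^3 + 27*41^2 = 97556 + 45387 = 142943
Delta = -16 * (142943) = -2287088
Delta mod 53 = 21

Delta = 21 (mod 53)


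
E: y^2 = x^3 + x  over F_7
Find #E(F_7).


For each x in F_7, count y with y^2 = x^3 + 1 x + 0 mod 7:
  x = 0: RHS = 0, y in [0]  -> 1 point(s)
  x = 1: RHS = 2, y in [3, 4]  -> 2 point(s)
  x = 3: RHS = 2, y in [3, 4]  -> 2 point(s)
  x = 5: RHS = 4, y in [2, 5]  -> 2 point(s)
Affine points: 7. Add the point at infinity: total = 8.

#E(F_7) = 8


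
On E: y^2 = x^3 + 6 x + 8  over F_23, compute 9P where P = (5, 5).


k = 9 = 1001_2 (binary, LSB first: 1001)
Double-and-add from P = (5, 5):
  bit 0 = 1: acc = O + (5, 5) = (5, 5)
  bit 1 = 0: acc unchanged = (5, 5)
  bit 2 = 0: acc unchanged = (5, 5)
  bit 3 = 1: acc = (5, 5) + (4, 2) = (0, 10)

9P = (0, 10)


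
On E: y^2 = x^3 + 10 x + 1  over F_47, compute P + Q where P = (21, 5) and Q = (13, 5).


P != Q, so use the chord formula.
s = (y2 - y1) / (x2 - x1) = (0) / (39) mod 47 = 0
x3 = s^2 - x1 - x2 mod 47 = 0^2 - 21 - 13 = 13
y3 = s (x1 - x3) - y1 mod 47 = 0 * (21 - 13) - 5 = 42

P + Q = (13, 42)


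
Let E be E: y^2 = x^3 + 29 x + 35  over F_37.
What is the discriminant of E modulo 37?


4 a^3 + 27 b^2 = 4*29^3 + 27*35^2 = 97556 + 33075 = 130631
Delta = -16 * (130631) = -2090096
Delta mod 37 = 34

Delta = 34 (mod 37)


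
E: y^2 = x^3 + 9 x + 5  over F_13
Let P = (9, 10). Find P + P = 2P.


Doubling: s = (3 x1^2 + a) / (2 y1)
s = (3*9^2 + 9) / (2*10) mod 13 = 10
x3 = s^2 - 2 x1 mod 13 = 10^2 - 2*9 = 4
y3 = s (x1 - x3) - y1 mod 13 = 10 * (9 - 4) - 10 = 1

2P = (4, 1)


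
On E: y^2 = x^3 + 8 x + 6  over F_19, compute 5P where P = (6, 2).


k = 5 = 101_2 (binary, LSB first: 101)
Double-and-add from P = (6, 2):
  bit 0 = 1: acc = O + (6, 2) = (6, 2)
  bit 1 = 0: acc unchanged = (6, 2)
  bit 2 = 1: acc = (6, 2) + (12, 5) = (6, 17)

5P = (6, 17)


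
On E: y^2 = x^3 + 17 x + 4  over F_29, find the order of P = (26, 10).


Compute successive multiples of P until we hit O:
  1P = (26, 10)
  2P = (12, 15)
  3P = (4, 7)
  4P = (27, 7)
  5P = (14, 12)
  6P = (14, 17)
  7P = (27, 22)
  8P = (4, 22)
  ... (continuing to 11P)
  11P = O

ord(P) = 11


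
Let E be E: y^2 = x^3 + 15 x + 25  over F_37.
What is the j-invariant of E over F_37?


Delta = -16(4 a^3 + 27 b^2) mod 37 = 32
-1728 * (4 a)^3 = -1728 * (4*15)^3 mod 37 = 8
j = 8 * 32^(-1) mod 37 = 28

j = 28 (mod 37)


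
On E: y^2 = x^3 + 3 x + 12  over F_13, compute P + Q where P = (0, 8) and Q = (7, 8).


P != Q, so use the chord formula.
s = (y2 - y1) / (x2 - x1) = (0) / (7) mod 13 = 0
x3 = s^2 - x1 - x2 mod 13 = 0^2 - 0 - 7 = 6
y3 = s (x1 - x3) - y1 mod 13 = 0 * (0 - 6) - 8 = 5

P + Q = (6, 5)


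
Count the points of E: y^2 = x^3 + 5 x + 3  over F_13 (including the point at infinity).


For each x in F_13, count y with y^2 = x^3 + 5 x + 3 mod 13:
  x = 0: RHS = 3, y in [4, 9]  -> 2 point(s)
  x = 1: RHS = 9, y in [3, 10]  -> 2 point(s)
  x = 4: RHS = 9, y in [3, 10]  -> 2 point(s)
  x = 5: RHS = 10, y in [6, 7]  -> 2 point(s)
  x = 7: RHS = 4, y in [2, 11]  -> 2 point(s)
  x = 8: RHS = 9, y in [3, 10]  -> 2 point(s)
  x = 9: RHS = 10, y in [6, 7]  -> 2 point(s)
  x = 10: RHS = 0, y in [0]  -> 1 point(s)
  x = 12: RHS = 10, y in [6, 7]  -> 2 point(s)
Affine points: 17. Add the point at infinity: total = 18.

#E(F_13) = 18


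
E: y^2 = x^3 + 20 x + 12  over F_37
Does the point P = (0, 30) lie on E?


Check whether y^2 = x^3 + 20 x + 12 (mod 37) for (x, y) = (0, 30).
LHS: y^2 = 30^2 mod 37 = 12
RHS: x^3 + 20 x + 12 = 0^3 + 20*0 + 12 mod 37 = 12
LHS = RHS

Yes, on the curve


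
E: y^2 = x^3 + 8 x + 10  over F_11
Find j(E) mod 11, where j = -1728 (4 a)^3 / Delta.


Delta = -16(4 a^3 + 27 b^2) mod 11 = 9
-1728 * (4 a)^3 = -1728 * (4*8)^3 mod 11 = 1
j = 1 * 9^(-1) mod 11 = 5

j = 5 (mod 11)


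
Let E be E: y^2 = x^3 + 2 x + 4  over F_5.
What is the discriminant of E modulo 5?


4 a^3 + 27 b^2 = 4*2^3 + 27*4^2 = 32 + 432 = 464
Delta = -16 * (464) = -7424
Delta mod 5 = 1

Delta = 1 (mod 5)


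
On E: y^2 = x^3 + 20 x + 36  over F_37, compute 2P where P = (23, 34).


Doubling: s = (3 x1^2 + a) / (2 y1)
s = (3*23^2 + 20) / (2*34) mod 37 = 22
x3 = s^2 - 2 x1 mod 37 = 22^2 - 2*23 = 31
y3 = s (x1 - x3) - y1 mod 37 = 22 * (23 - 31) - 34 = 12

2P = (31, 12)


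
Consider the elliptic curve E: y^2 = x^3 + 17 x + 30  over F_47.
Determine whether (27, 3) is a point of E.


Check whether y^2 = x^3 + 17 x + 30 (mod 47) for (x, y) = (27, 3).
LHS: y^2 = 3^2 mod 47 = 9
RHS: x^3 + 17 x + 30 = 27^3 + 17*27 + 30 mod 47 = 9
LHS = RHS

Yes, on the curve


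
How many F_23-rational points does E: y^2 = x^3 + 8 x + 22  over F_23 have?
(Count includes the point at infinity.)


For each x in F_23, count y with y^2 = x^3 + 8 x + 22 mod 23:
  x = 1: RHS = 8, y in [10, 13]  -> 2 point(s)
  x = 2: RHS = 0, y in [0]  -> 1 point(s)
  x = 3: RHS = 4, y in [2, 21]  -> 2 point(s)
  x = 4: RHS = 3, y in [7, 16]  -> 2 point(s)
  x = 5: RHS = 3, y in [7, 16]  -> 2 point(s)
  x = 8: RHS = 0, y in [0]  -> 1 point(s)
  x = 9: RHS = 18, y in [8, 15]  -> 2 point(s)
  x = 12: RHS = 6, y in [11, 12]  -> 2 point(s)
  x = 13: RHS = 0, y in [0]  -> 1 point(s)
  x = 14: RHS = 3, y in [7, 16]  -> 2 point(s)
  x = 18: RHS = 18, y in [8, 15]  -> 2 point(s)
  x = 19: RHS = 18, y in [8, 15]  -> 2 point(s)
  x = 22: RHS = 13, y in [6, 17]  -> 2 point(s)
Affine points: 23. Add the point at infinity: total = 24.

#E(F_23) = 24


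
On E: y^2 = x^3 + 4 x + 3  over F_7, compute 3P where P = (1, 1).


k = 3 = 11_2 (binary, LSB first: 11)
Double-and-add from P = (1, 1):
  bit 0 = 1: acc = O + (1, 1) = (1, 1)
  bit 1 = 1: acc = (1, 1) + (5, 6) = (3, 0)

3P = (3, 0)


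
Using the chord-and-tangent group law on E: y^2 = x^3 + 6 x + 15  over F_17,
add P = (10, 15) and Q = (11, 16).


P != Q, so use the chord formula.
s = (y2 - y1) / (x2 - x1) = (1) / (1) mod 17 = 1
x3 = s^2 - x1 - x2 mod 17 = 1^2 - 10 - 11 = 14
y3 = s (x1 - x3) - y1 mod 17 = 1 * (10 - 14) - 15 = 15

P + Q = (14, 15)


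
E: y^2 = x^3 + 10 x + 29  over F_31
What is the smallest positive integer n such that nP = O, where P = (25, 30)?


Compute successive multiples of P until we hit O:
  1P = (25, 30)
  2P = (21, 13)
  3P = (5, 24)
  4P = (20, 18)
  5P = (24, 22)
  6P = (15, 19)
  7P = (26, 3)
  8P = (27, 24)
  ... (continuing to 38P)
  38P = O

ord(P) = 38


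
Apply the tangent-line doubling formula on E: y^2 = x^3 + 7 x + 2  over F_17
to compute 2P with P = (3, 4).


Doubling: s = (3 x1^2 + a) / (2 y1)
s = (3*3^2 + 7) / (2*4) mod 17 = 0
x3 = s^2 - 2 x1 mod 17 = 0^2 - 2*3 = 11
y3 = s (x1 - x3) - y1 mod 17 = 0 * (3 - 11) - 4 = 13

2P = (11, 13)


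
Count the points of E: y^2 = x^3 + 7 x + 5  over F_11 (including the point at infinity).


For each x in F_11, count y with y^2 = x^3 + 7 x + 5 mod 11:
  x = 0: RHS = 5, y in [4, 7]  -> 2 point(s)
  x = 2: RHS = 5, y in [4, 7]  -> 2 point(s)
  x = 3: RHS = 9, y in [3, 8]  -> 2 point(s)
  x = 4: RHS = 9, y in [3, 8]  -> 2 point(s)
  x = 5: RHS = 0, y in [0]  -> 1 point(s)
  x = 7: RHS = 1, y in [1, 10]  -> 2 point(s)
  x = 8: RHS = 1, y in [1, 10]  -> 2 point(s)
  x = 9: RHS = 5, y in [4, 7]  -> 2 point(s)
Affine points: 15. Add the point at infinity: total = 16.

#E(F_11) = 16


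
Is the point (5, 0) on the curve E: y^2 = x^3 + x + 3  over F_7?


Check whether y^2 = x^3 + 1 x + 3 (mod 7) for (x, y) = (5, 0).
LHS: y^2 = 0^2 mod 7 = 0
RHS: x^3 + 1 x + 3 = 5^3 + 1*5 + 3 mod 7 = 0
LHS = RHS

Yes, on the curve


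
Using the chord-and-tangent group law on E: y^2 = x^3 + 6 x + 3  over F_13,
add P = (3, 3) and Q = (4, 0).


P != Q, so use the chord formula.
s = (y2 - y1) / (x2 - x1) = (10) / (1) mod 13 = 10
x3 = s^2 - x1 - x2 mod 13 = 10^2 - 3 - 4 = 2
y3 = s (x1 - x3) - y1 mod 13 = 10 * (3 - 2) - 3 = 7

P + Q = (2, 7)


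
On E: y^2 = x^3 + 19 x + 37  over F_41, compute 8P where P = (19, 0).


k = 8 = 1000_2 (binary, LSB first: 0001)
Double-and-add from P = (19, 0):
  bit 0 = 0: acc unchanged = O
  bit 1 = 0: acc unchanged = O
  bit 2 = 0: acc unchanged = O
  bit 3 = 1: acc = O + O = O

8P = O


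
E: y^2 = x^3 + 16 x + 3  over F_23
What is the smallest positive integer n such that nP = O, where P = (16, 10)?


Compute successive multiples of P until we hit O:
  1P = (16, 10)
  2P = (17, 6)
  3P = (6, 19)
  4P = (14, 2)
  5P = (9, 18)
  6P = (4, 19)
  7P = (5, 22)
  8P = (3, 3)
  ... (continuing to 29P)
  29P = O

ord(P) = 29


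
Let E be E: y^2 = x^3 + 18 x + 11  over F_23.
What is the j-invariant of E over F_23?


Delta = -16(4 a^3 + 27 b^2) mod 23 = 3
-1728 * (4 a)^3 = -1728 * (4*18)^3 mod 23 = 11
j = 11 * 3^(-1) mod 23 = 19

j = 19 (mod 23)


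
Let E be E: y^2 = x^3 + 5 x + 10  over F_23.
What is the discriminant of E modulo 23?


4 a^3 + 27 b^2 = 4*5^3 + 27*10^2 = 500 + 2700 = 3200
Delta = -16 * (3200) = -51200
Delta mod 23 = 21

Delta = 21 (mod 23)


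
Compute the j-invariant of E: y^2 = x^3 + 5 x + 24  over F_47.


Delta = -16(4 a^3 + 27 b^2) mod 47 = 23
-1728 * (4 a)^3 = -1728 * (4*5)^3 mod 47 = 16
j = 16 * 23^(-1) mod 47 = 15

j = 15 (mod 47)


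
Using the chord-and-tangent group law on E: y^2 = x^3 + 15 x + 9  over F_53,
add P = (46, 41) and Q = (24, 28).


P != Q, so use the chord formula.
s = (y2 - y1) / (x2 - x1) = (40) / (31) mod 53 = 3
x3 = s^2 - x1 - x2 mod 53 = 3^2 - 46 - 24 = 45
y3 = s (x1 - x3) - y1 mod 53 = 3 * (46 - 45) - 41 = 15

P + Q = (45, 15)


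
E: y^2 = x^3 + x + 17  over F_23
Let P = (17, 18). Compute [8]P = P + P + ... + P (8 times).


k = 8 = 1000_2 (binary, LSB first: 0001)
Double-and-add from P = (17, 18):
  bit 0 = 0: acc unchanged = O
  bit 1 = 0: acc unchanged = O
  bit 2 = 0: acc unchanged = O
  bit 3 = 1: acc = O + (17, 5) = (17, 5)

8P = (17, 5)


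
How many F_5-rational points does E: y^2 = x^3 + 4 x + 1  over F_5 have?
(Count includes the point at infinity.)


For each x in F_5, count y with y^2 = x^3 + 4 x + 1 mod 5:
  x = 0: RHS = 1, y in [1, 4]  -> 2 point(s)
  x = 1: RHS = 1, y in [1, 4]  -> 2 point(s)
  x = 3: RHS = 0, y in [0]  -> 1 point(s)
  x = 4: RHS = 1, y in [1, 4]  -> 2 point(s)
Affine points: 7. Add the point at infinity: total = 8.

#E(F_5) = 8


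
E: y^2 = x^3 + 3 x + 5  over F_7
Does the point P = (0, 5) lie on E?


Check whether y^2 = x^3 + 3 x + 5 (mod 7) for (x, y) = (0, 5).
LHS: y^2 = 5^2 mod 7 = 4
RHS: x^3 + 3 x + 5 = 0^3 + 3*0 + 5 mod 7 = 5
LHS != RHS

No, not on the curve


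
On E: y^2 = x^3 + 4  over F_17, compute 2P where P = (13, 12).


Doubling: s = (3 x1^2 + a) / (2 y1)
s = (3*13^2 + 0) / (2*12) mod 17 = 2
x3 = s^2 - 2 x1 mod 17 = 2^2 - 2*13 = 12
y3 = s (x1 - x3) - y1 mod 17 = 2 * (13 - 12) - 12 = 7

2P = (12, 7)


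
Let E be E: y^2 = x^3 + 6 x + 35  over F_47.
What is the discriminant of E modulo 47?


4 a^3 + 27 b^2 = 4*6^3 + 27*35^2 = 864 + 33075 = 33939
Delta = -16 * (33939) = -543024
Delta mod 47 = 14

Delta = 14 (mod 47)
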